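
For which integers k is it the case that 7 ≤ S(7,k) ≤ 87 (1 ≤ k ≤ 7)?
2, 6

Reasoning: S(7,1)=1; S(7,2)=63; S(7,3)=301; S(7,4)=350; S(7,5)=140; S(7,6)=21; S(7,7)=1. So valid k = 2, 6.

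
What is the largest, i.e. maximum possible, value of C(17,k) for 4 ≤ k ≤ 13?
C(17,k) is maximised at the centre of the row: C(17,8) = 24,310.

Answer: 24,310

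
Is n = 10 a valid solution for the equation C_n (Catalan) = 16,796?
C_10 = C(20,10)/(10+1) = 184,756/11 = 16,796, which equals 16,796.

Answer: Yes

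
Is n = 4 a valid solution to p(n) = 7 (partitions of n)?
No

Pentagonal recurrence p(n) = p(n−1) + p(n−2) − p(n−5) − p(n−7) + …: p(4) = p(3) + p(2) = 3 + 2 = 5, which does not equal 7.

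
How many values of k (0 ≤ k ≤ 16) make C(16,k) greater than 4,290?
Row 16 is unimodal and symmetric about k=16/2. C(16,4)=1,820 ≤ 4,290; C(16,5)=4,368 > 4,290; by symmetry C(16,k) > 4,290 for k = 5..11. That's 11 - 5 + 1 = 7 values.

Answer: 7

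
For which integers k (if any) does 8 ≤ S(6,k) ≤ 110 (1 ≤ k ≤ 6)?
2, 3, 4, 5

Solution: S(6,1)=1; S(6,2)=31; S(6,3)=90; S(6,4)=65; S(6,5)=15; S(6,6)=1. So valid k = 2, 3, 4, 5.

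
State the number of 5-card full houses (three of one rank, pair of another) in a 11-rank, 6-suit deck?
Triple rank: 11. Triple suits: C(6,3)=20. Pair rank: 10. Pair suits: C(6,2)=15. Total: 33,000.
Final answer: 33,000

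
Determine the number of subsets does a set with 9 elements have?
Each element can be included or excluded: 2^9 = 512.
Final answer: 512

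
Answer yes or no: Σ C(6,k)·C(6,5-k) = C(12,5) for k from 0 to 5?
Yes

Vandermonde's identity gives C(12,5) = 792; RHS C(12,5) = 792.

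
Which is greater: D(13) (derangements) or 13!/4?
D(13)

Working:
D(13) = (13-1)·[D(12) + D(11)] = 12·[176,214,841 + 14,684,570] = 2,290,792,932; 13!/4 = 6,227,020,800/4 = 1,556,755,200.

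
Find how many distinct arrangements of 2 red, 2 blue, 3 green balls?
210

Explanation: Multinomial: 7!/(2! × 2! × 3!) = 210.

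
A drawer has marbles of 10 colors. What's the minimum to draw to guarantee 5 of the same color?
41

Reasoning: Worst case: 4 of each = 40. One more: 41.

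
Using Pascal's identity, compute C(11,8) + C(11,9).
C(11,8) + C(11,9) = C(12,9) = 220.

Answer: 220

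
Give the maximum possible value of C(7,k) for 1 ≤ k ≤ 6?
35
C(7,k) is maximised at the centre of the row: C(7,3) = 35.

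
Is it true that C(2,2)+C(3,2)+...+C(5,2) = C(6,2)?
False

Explanation: Hockey stick identity gives Σ = C(6,3) = 20; RHS C(6,2) = 15.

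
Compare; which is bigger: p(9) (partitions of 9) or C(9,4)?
C(9,4)

Working:
Pentagonal recurrence p(n) = p(n−1) + p(n−2) − p(n−5) − p(n−7) + …: p(9) = p(8) + p(7) − p(4) − p(2) = 22 + 15 − 5 − 2 = 30; C(9,4) = 126.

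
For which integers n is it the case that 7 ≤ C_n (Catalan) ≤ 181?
4, 5, 6

Solution: C_3=5; C_4=14; C_5=42; C_6=132; C_7=429. So valid n = 4, 5, 6.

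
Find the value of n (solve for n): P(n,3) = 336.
8

Working:
P(n,3) = n(n−1)(n−2) is increasing in n; n(n−1)(n−2) ≈ (n−1)^3 = 336 gives n ≈ 8.0. Check: P(6,3) = 120, P(7,3) = 210, P(8,3) = 336 ✓. So n = 8.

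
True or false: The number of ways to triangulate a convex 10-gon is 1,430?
True

Reasoning: Triangulations of a convex 10-gon are counted by the Catalan number C_8: C_8 = C(16,8)/(8+1) = 12,870/9 = 1,430.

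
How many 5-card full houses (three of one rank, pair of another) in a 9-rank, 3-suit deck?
216
Triple rank: 9. Triple suits: C(3,3)=1. Pair rank: 8. Pair suits: C(3,2)=3. Total: 216.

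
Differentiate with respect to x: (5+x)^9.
9(5+x)^8
Using the power rule: d/dx (5+x)^9 = 9(5+x)^{8}.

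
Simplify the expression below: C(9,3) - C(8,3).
28
C(9,3) - C(8,3) = C(8,2) = 28.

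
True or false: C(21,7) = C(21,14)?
True

C(21,7) = C(21,21-7) by the symmetry property; both equal 116,280.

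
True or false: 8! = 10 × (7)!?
False

Reasoning: 8! = 8 × 7! = 40,320, but 10 × 7! = 50,400.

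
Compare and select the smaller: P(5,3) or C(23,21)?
P(5,3)

Explanation: P(5,3)=60, C(23,21)=253.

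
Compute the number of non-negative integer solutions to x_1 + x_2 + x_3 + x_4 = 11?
364

Reasoning: C(11+4-1, 4-1) = 364.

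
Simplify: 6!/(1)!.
720

Solution: This equals 6×5×...×2 = 720.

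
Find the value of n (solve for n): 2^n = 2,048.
11

Explanation: 2,048 = 1,024 × 2 = 2^10 × 2^1 = 2^11, so n = 11.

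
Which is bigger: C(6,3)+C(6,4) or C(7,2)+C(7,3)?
First=35, Second=56.
Final answer: C(7,2)+C(7,3)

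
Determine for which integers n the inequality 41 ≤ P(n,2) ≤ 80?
7, 8, 9

Explanation: P(6,2)=30; P(7,2)=42; P(8,2)=56; P(9,2)=72; P(10,2)=90. So valid n = 7, 8, 9.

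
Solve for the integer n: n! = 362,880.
9

Reasoning: n! is strictly increasing. 7! = 5,040, 8! = 40,320, 9! = 362,880 ✓. So n = 9.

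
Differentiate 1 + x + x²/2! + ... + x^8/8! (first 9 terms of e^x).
Differentiating term by term gives the first 8 terms of e^x.
Final answer: 1 + x + x²/2! + ... + x^7/7!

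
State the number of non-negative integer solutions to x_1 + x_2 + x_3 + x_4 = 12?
455

Solution: C(12+4-1, 4-1) = 455.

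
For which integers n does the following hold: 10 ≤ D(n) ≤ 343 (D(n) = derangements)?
5, 6

Working:
Using D(n) = (n−1)[D(n−1) + D(n−2)] with D(1)=0, D(2)=1: D(4)=9; D(5)=44; D(6)=265; D(7)=1,854. So valid n = 5, 6.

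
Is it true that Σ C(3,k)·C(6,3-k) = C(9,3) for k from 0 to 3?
True
Vandermonde's identity gives C(9,3) = 84; RHS C(9,3) = 84.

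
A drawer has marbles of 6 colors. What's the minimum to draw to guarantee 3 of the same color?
Worst case: 2 of each = 12. One more: 13.

Answer: 13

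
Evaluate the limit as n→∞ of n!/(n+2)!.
0

Explanation: n!/(n+2)! = 1/[(n+1)(n+2)] → 0 as n → ∞.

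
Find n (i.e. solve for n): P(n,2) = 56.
8

Solution: P(n,2) = n(n−1) is increasing in n; n(n−1) ≈ (n−0.5)^2 = 56 gives n ≈ 8.0. Check: P(6,2) = 30, P(7,2) = 42, P(8,2) = 56 ✓. So n = 8.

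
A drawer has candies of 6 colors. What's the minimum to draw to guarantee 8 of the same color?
Worst case: 7 of each = 42. One more: 43.

Answer: 43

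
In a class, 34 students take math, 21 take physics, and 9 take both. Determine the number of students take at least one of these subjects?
|A∪B| = |A|+|B|-|A∩B| = 34+21-9 = 46.

Answer: 46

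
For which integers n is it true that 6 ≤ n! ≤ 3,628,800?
3, 4, 5, 6, 7, 8, 9, 10

Explanation: n! is strictly increasing; 3! = 6 and 10! = 3,628,800, so valid n = 3, 4, 5, 6, 7, 8, 9, 10.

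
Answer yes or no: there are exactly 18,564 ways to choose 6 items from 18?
Yes

Working:
C(18,6) = 18,564.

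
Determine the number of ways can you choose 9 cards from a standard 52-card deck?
3,679,075,400

Reasoning: C(52,9) = 3,679,075,400.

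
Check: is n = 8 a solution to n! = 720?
No
8! = 8·7! = 8·5,040 = 40,320, which does not equal 720.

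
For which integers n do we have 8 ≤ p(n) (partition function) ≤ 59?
Tabulating p(n) via p(n) = p(n−1) + p(n−2) − p(n−5) − p(n−7) + …: p(5)=7; p(6)=11; p(7)=15; p(8)=22; p(9)=30; p(10)=42; p(11)=56; p(12)=77. So valid n = 6, 7, 8, 9, 10, 11.
Final answer: 6, 7, 8, 9, 10, 11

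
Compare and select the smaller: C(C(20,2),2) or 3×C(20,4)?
3×C(20,4)

Reasoning: C(C(20,2),2)=17,955, 3×C(20,4)=14,535.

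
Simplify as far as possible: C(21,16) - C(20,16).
C(21,16) - C(20,16) = C(20,15) = 15,504.
Final answer: 15,504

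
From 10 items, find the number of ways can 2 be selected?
45
C(10,2) = 10! / (2! × (10-2)!)
         = 10! / (2! × 8!)
         = 45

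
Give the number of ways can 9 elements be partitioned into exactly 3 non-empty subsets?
3,025

Explanation: This equals S(9,3), the Stirling number of the 2nd kind.
Using the Stirling recurrence: S(n,k) = k·S(n-1,k) + S(n-1,k-1)
S(9,3) = 3·S(8,3) + S(8,2)
         = 3·966 + 127
         = 2898 + 127
         = 3,025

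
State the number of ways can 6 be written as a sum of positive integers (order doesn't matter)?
11
Pentagonal recurrence p(n) = p(n−1) + p(n−2) − p(n−5) − p(n−7) + …: p(6) = p(5) + p(4) − p(1) = 7 + 5 − 1 = 11.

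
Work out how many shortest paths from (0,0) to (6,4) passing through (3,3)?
To (3,3): C(6,3)=20. From there: C(4,3)=4. Total: 80.
Final answer: 80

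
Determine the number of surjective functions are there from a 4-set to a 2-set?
14

Explanation: Onto functions = 2! × S(4,2)
First compute S(4,2) via recurrence:
Using the Stirling recurrence: S(n,k) = k·S(n-1,k) + S(n-1,k-1)
S(4,2) = 2·S(3,2) + S(3,1)
         = 2·3 + 1
         = 6 + 1
         = 7
Then: 2 × 7 = 14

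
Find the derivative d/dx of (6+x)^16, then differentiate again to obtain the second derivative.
240(6+x)^14

First derivative: 16(6+x)^{15}. Second derivative: 16·15·(6+x)^{14} = 240(6+x)^{14}.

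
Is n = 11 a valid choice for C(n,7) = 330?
Yes

Solution: C(11,7) = 11·10·9·8·7·6·5/7! = 1,663,200/5,040 = 330, which equals 330.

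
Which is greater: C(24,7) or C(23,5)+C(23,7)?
C(24,7)

C(24,7)=346,104; C(23,5)+C(23,7)=33,649+245,157=278,806.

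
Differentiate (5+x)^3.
3(5+x)^2

Explanation: Using the power rule: d/dx (5+x)^3 = 3(5+x)^{2}.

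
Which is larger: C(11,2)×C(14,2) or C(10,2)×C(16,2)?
C(10,2)×C(16,2)

Explanation: C(11,2)×C(14,2)=5,005, C(10,2)×C(16,2)=5,400.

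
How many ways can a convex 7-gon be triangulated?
42

Reasoning: Using the Catalan number formula: C_n = C(2n, n) / (n+1)
C_5 = C(10, 5) / (5+1)
     = 252 / 6
     = 42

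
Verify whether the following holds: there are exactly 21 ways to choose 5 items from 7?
True

Working:
C(7,5) = 21.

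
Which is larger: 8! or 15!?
8!=40,320, 15!=1,307,674,368,000. 15! > 8!.
Final answer: 15!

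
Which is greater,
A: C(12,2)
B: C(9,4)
B

A=C(12,2)=66, B=C(9,4)=126.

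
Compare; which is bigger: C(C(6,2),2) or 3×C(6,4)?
C(C(6,2),2)

Working:
C(C(6,2),2)=105, 3×C(6,4)=45.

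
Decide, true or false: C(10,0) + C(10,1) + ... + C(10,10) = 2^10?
True

Solution: Binomial theorem with x = y = 1: Σ C(10,i) = (1+1)^10 = 2^10 = 1,024. The statement holds.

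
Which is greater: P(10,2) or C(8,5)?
P(10,2)
P(10,2)=90, C(8,5)=56.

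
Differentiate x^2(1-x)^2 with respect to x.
Product rule: 2x^{1}(1-x)^{2} + x^2·(-2)(1-x)^{1}.
Final answer: 2x^1(1-x)^2 - 2x^2(1-x)^1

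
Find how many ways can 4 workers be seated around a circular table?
6

Reasoning: Circular arrangements: (4-1)! = 6.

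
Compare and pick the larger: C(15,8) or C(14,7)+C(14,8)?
Equal

Reasoning: By Pascal's identity: C(15,8) = C(14,7)+C(14,8) = 6,435. Equal.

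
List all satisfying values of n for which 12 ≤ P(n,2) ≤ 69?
P(3,2)=6; P(4,2)=12; P(5,2)=20; P(6,2)=30; P(7,2)=42; P(8,2)=56; P(9,2)=72. So valid n = 4, 5, 6, 7, 8.

Answer: 4, 5, 6, 7, 8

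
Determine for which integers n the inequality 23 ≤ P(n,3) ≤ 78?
4, 5

P(3,3)=6; P(4,3)=24; P(5,3)=60; P(6,3)=120. So valid n = 4, 5.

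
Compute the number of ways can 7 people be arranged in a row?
5,040

Solution: Arrangements of 7 distinct objects: 7! = 5,040.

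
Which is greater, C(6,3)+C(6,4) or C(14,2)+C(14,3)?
C(14,2)+C(14,3)

Reasoning: First=35, Second=455.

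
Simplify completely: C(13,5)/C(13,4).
C(n,k+1)/C(n,k) = (n−k)/(k+1). Here (13−4)/(4+1) = 9/5 = 9/5.

Answer: 9/5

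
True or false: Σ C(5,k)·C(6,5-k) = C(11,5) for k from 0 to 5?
Vandermonde's identity gives C(11,5) = 462; RHS C(11,5) = 462.

Answer: True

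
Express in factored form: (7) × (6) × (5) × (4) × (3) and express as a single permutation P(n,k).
P(7,5) = 7!/(2)!

Solution: Product of 5 consecutive descending integers starting at 7: P(7,5) = 7!/2! = 2,520.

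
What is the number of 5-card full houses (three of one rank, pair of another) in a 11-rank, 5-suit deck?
11,000

Working:
Triple rank: 11. Triple suits: C(5,3)=10. Pair rank: 10. Pair suits: C(5,2)=10. Total: 11,000.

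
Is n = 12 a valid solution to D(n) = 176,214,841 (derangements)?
Yes

Explanation: D(12) = (12-1)·[D(11) + D(10)] = 11·[14,684,570 + 1,334,961] = 176,214,841, which equals 176,214,841.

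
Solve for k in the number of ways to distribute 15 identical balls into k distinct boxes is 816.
Stars and bars: the count is C(15+k−1, k−1), increasing in k. k=2: C(16,1) = 16, k=3: C(17,2) = 136, k=4: C(18,3) = 816 ✓. So k = 4.
Final answer: 4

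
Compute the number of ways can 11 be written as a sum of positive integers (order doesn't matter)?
56
Pentagonal recurrence p(n) = p(n−1) + p(n−2) − p(n−5) − p(n−7) + …: p(11) = p(10) + p(9) − p(6) − p(4) = 42 + 30 − 11 − 5 = 56.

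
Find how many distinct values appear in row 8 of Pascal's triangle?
5

Reasoning: Row 8 has entries C(8,0)..C(8,8); by symmetry C(8,k)=C(8,8-k), giving 5 distinct values.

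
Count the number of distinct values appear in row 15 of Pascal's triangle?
8

Row 15 has entries C(15,0)..C(15,15); by symmetry C(15,k)=C(15,15-k), giving 8 distinct values.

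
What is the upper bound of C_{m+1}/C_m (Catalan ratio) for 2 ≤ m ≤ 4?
C_{m+1}/C_m = 2(2m+1)/(m+2), which increases with m. Maximum at m = 4: 2·9/6 = 3.

Answer: 3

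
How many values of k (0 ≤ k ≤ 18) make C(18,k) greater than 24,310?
5

Solution: Row 18 is unimodal and symmetric about k=18/2. C(18,6)=18,564 ≤ 24,310; C(18,7)=31,824 > 24,310; by symmetry C(18,k) > 24,310 for k = 7..11. That's 11 - 7 + 1 = 5 values.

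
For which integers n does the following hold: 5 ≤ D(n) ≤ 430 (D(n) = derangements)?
Using D(n) = (n−1)[D(n−1) + D(n−2)] with D(1)=0, D(2)=1: D(3)=2; D(4)=9; D(5)=44; D(6)=265; D(7)=1,854. So valid n = 4, 5, 6.

Answer: 4, 5, 6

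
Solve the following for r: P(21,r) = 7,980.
3
P(21,r) = 21·20·…·(21−r+1), a product of r factors. Multiplying down from 21: 21 = 21; 21·20 = 420; 21·20·19 = 7,980 ✓ (3 factors). So r = 3.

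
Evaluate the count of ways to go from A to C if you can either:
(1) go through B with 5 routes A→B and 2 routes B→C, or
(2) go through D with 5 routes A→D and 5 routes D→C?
Route via B: 5×2=10. Route via D: 5×5=25. Total: 35.

Answer: 35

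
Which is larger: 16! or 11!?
16!

Solution: 16!=20,922,789,888,000, 11!=39,916,800. 16! > 11!.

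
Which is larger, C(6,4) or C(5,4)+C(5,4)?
C(6,4)

Working:
C(6,4)=15; C(5,4)+C(5,4)=5+5=10.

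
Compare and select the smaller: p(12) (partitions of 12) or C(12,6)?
p(12)

Reasoning: Pentagonal recurrence p(n) = p(n−1) + p(n−2) − p(n−5) − p(n−7) + …: p(12) = p(11) + p(10) − p(7) − p(5) + p(0) = 56 + 42 − 15 − 7 + 1 = 77; C(12,6) = 924.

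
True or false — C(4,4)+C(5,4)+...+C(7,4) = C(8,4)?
False

Reasoning: Hockey stick identity gives Σ = C(8,5) = 56; RHS C(8,4) = 70.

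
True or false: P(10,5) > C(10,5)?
P(10,5) = 30,240 and C(10,5) = 252; P(n,r) = r! × C(n,r) so P > C whenever r ≥ 2.
Final answer: True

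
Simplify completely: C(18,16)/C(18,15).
3/16

Working:
C(n,k+1)/C(n,k) = (n−k)/(k+1). Here (18−15)/(15+1) = 3/16 = 3/16.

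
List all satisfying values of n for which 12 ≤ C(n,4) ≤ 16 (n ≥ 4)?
C(5,4)=5; C(6,4)=15; C(7,4)=35. So valid n = 6.

Answer: 6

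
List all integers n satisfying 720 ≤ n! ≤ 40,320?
6, 7, 8

Explanation: n! is strictly increasing; 6! = 720 and 8! = 40,320, so valid n = 6, 7, 8.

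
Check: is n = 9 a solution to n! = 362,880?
Yes

Solution: 9! = 9·8! = 9·40,320 = 362,880, which equals 362,880.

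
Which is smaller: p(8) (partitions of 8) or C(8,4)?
p(8)

Reasoning: Pentagonal recurrence p(n) = p(n−1) + p(n−2) − p(n−5) − p(n−7) + …: p(8) = p(7) + p(6) − p(3) − p(1) = 15 + 11 − 3 − 1 = 22; C(8,4) = 70.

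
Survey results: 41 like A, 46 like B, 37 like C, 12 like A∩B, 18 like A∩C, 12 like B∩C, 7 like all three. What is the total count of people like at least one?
|A∪B∪C| = 41+46+37-12-18-12+7 = 89.
Final answer: 89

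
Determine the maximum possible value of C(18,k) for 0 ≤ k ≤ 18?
48,620

Solution: Maximum at k = 9: C(18,9) = 48,620.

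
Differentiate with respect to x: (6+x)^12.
12(6+x)^11

Using the power rule: d/dx (6+x)^12 = 12(6+x)^{11}.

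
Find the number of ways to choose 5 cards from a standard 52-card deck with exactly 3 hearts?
211,926

Reasoning: 13 hearts and 39 non-hearts: C(13,3) × C(39,2) = 286 × 741 = 211,926.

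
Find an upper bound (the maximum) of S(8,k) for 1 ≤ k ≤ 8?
1,701

Solution: Row S(8,k) for k = 1..8 (via S(n,k) = k·S(n−1,k) + S(n−1,k−1)): 1, 127, 966, 1,701, 1,050, 266, 28, 1. The row is unimodal; maximum at k = 4: 1,701.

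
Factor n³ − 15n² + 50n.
n(n − 5)(n − 10)

n³ − 15n² + 50n = n(n² − 15n + 50) = n(n − 5)(n − 10).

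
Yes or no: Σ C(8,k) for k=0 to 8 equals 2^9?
Binomial theorem: Σ C(8,k) = (1+1)^8 = 2^8 = 256; RHS 2^9 = 512.
Final answer: No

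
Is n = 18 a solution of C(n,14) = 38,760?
C(18,14) = 18·17·16·15·14·13·12·11·10·9·8·7·6·5/14! = 266,765,571,072,000/87,178,291,200 = 3,060, which does not equal 38,760.

Answer: No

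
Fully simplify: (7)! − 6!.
4,320

Explanation: (7)! − 6! = (7)·6! − 6! = (7−1)·6! = 6·6! = 4,320.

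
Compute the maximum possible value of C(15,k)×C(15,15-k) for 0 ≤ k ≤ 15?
41,409,225

Explanation: C(15,k)·C(15,15-k) = C(15,k)², maximised at the centre k = 7: C(15,7)² = 41,409,225.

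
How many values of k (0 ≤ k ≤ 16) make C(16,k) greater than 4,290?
7

Row 16 is unimodal and symmetric about k=16/2. C(16,4)=1,820 ≤ 4,290; C(16,5)=4,368 > 4,290; by symmetry C(16,k) > 4,290 for k = 5..11. That's 11 - 5 + 1 = 7 values.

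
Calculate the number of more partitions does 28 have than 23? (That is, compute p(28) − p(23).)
2,463

Explanation: Pentagonal recurrence p(n) = p(n−1) + p(n−2) − p(n−5) − p(n−7) + …: p(28) = p(27) + p(26) − p(23) − p(21) + p(16) + p(13) − p(6) − p(2) = 3,010 + 2,436 − 1,255 − 792 + 231 + 101 − 11 − 2 = 3,718.
p(23) = p(22) + p(21) − p(18) − p(16) + p(11) + p(8) − p(1) = 1,002 + 792 − 385 − 231 + 56 + 22 − 1 = 1,255.
Difference = 3,718 − 1,255 = 2,463.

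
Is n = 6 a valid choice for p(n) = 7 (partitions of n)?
Pentagonal recurrence p(n) = p(n−1) + p(n−2) − p(n−5) − p(n−7) + …: p(6) = p(5) + p(4) − p(1) = 7 + 5 − 1 = 11, which does not equal 7.

Answer: No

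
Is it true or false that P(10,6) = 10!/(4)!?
True
Permutation formula P(n,k) = n!/(n-k)!: 10!/4! = 3,628,800/24 = 151,200 = P(10,6). The statement holds.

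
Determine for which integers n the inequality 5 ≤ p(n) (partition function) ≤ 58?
4, 5, 6, 7, 8, 9, 10, 11

Working:
Tabulating p(n) via p(n) = p(n−1) + p(n−2) − p(n−5) − p(n−7) + …: p(3)=3; p(4)=5; p(5)=7; p(6)=11; p(7)=15; p(8)=22; p(9)=30; p(10)=42; p(11)=56; p(12)=77. So valid n = 4, 5, 6, 7, 8, 9, 10, 11.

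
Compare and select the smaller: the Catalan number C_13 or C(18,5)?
C(18,5)
C_13 = C(26,13)/(13+1) = 10,400,600/14 = 742,900; C(18,5) = 8,568.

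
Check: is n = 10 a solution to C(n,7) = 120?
Yes

C(10,7) = 10·9·8·7·6·5·4/7! = 604,800/5,040 = 120, which equals 120.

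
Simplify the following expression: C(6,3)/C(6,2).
C(n,k+1)/C(n,k) = (n−k)/(k+1). Here (6−2)/(2+1) = 4/3 = 4/3.
Final answer: 4/3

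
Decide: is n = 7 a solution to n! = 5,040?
7! = 7·6! = 7·720 = 5,040, which equals 5,040.

Answer: Yes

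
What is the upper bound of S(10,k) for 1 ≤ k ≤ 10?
42,525

Explanation: Row S(10,k) for k = 1..10 (via S(n,k) = k·S(n−1,k) + S(n−1,k−1)): 1, 511, 9,330, 34,105, 42,525, 22,827, 5,880, 750, 45, 1. The row is unimodal; maximum at k = 5: 42,525.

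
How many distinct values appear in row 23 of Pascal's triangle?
12
Row 23 has entries C(23,0)..C(23,23); by symmetry C(23,k)=C(23,23-k), giving 12 distinct values.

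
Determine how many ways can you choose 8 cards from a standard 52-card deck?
752,538,150

Reasoning: C(52,8) = 752,538,150.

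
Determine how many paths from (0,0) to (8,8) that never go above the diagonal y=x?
Counted by the Catalan number C_8: C_8 = C(16,8)/(8+1) = 12,870/9 = 1,430.

Answer: 1,430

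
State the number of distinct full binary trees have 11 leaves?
16,796

Solution: Using the Catalan number formula: C_n = C(2n, n) / (n+1)
C_10 = C(20, 10) / (10+1)
     = 184756 / 11
     = 16,796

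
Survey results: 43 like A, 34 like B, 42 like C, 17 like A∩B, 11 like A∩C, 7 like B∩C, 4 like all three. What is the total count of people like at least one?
88

Reasoning: |A∪B∪C| = 43+34+42-17-11-7+4 = 88.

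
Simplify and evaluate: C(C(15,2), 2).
5,460

Explanation: C(15,2) = 105, then C(105, 2) = 5,460.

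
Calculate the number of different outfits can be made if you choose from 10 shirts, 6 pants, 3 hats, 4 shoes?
720

Reasoning: By the multiplication principle: 10 × 6 × 3 × 4 = 720.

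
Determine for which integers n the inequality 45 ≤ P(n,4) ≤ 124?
5
P(4,4)=24; P(5,4)=120; P(6,4)=360. So valid n = 5.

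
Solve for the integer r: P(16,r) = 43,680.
P(16,r) = 16·15·…·(16−r+1), a product of r factors. Multiplying down from 16: 16 = 16; 16·15 = 240; 16·15·14 = 3,360; 16·15·14·13 = 43,680 ✓ (4 factors). So r = 4.

Answer: 4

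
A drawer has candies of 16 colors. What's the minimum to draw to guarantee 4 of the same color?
49
Worst case: 3 of each = 48. One more: 49.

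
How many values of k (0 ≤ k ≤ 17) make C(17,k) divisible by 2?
14

Reasoning: Checking C(17,k) mod 2 for k = 0..17: divisible at k = 2, 3, 4, 5, 6, 7, 8, 9, 10, 11, 12, 13, 14, 15. That's 14 values.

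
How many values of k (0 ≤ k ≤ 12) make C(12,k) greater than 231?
5

Reasoning: Row 12 is unimodal and symmetric about k=12/2. C(12,3)=220 ≤ 231; C(12,4)=495 > 231; by symmetry C(12,k) > 231 for k = 4..8. That's 8 - 4 + 1 = 5 values.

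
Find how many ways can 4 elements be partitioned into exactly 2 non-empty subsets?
7

Working:
This equals S(4,2), the Stirling number of the 2nd kind.
Using the Stirling recurrence: S(n,k) = k·S(n-1,k) + S(n-1,k-1)
S(4,2) = 2·S(3,2) + S(3,1)
         = 2·3 + 1
         = 6 + 1
         = 7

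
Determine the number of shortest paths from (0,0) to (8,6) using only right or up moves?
3,003

Explanation: Choose 8 rights from 14 moves: C(14,8) = 3,003.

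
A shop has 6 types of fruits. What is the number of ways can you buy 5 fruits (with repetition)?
Stars and bars: C(5+6-1, 5) = C(10, 5) = 252.
Final answer: 252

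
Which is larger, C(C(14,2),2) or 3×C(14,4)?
C(C(14,2),2)=4,095, 3×C(14,4)=3,003.

Answer: C(C(14,2),2)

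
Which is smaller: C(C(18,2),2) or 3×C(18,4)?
3×C(18,4)

Explanation: C(C(18,2),2)=11,628, 3×C(18,4)=9,180.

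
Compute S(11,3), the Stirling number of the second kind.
Using the Stirling recurrence: S(n,k) = k·S(n-1,k) + S(n-1,k-1)
S(11,3) = 3·S(10,3) + S(10,2)
         = 3·9330 + 511
         = 27990 + 511
         = 28,501

Answer: 28,501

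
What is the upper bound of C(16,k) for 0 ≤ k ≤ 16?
12,870

Explanation: Maximum at k = 8: C(16,8) = 12,870.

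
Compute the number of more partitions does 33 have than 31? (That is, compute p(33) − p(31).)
3,301

Reasoning: Pentagonal recurrence p(n) = p(n−1) + p(n−2) − p(n−5) − p(n−7) + …: p(33) = p(32) + p(31) − p(28) − p(26) + p(21) + p(18) − p(11) − p(7) = 8,349 + 6,842 − 3,718 − 2,436 + 792 + 385 − 56 − 15 = 10,143.
p(31) = p(30) + p(29) − p(26) − p(24) + p(19) + p(16) − p(9) − p(5) = 5,604 + 4,565 − 2,436 − 1,575 + 490 + 231 − 30 − 7 = 6,842.
Difference = 10,143 − 6,842 = 3,301.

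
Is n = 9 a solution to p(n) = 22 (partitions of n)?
No

Solution: Pentagonal recurrence p(n) = p(n−1) + p(n−2) − p(n−5) − p(n−7) + …: p(9) = p(8) + p(7) − p(4) − p(2) = 22 + 15 − 5 − 2 = 30, which does not equal 22.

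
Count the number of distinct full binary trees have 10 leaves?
4,862
Using the Catalan number formula: C_n = C(2n, n) / (n+1)
C_9 = C(18, 9) / (9+1)
     = 48620 / 10
     = 4,862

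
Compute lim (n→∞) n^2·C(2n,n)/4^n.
C(2n,n) ~ 4^n/√(πn), so n^2·C(2n,n)/4^n ~ n^(2 − 1/2)/√π → ∞.
Final answer: ∞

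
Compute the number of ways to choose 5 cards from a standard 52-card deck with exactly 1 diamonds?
1,069,263

13 diamonds and 39 non-diamonds: C(13,1) × C(39,4) = 13 × 82251 = 1,069,263.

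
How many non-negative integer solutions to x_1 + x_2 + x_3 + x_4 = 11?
364

Solution: C(11+4-1, 4-1) = 364.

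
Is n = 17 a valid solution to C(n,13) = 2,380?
Yes

Solution: C(17,13) = 17·16·15·14·13·12·11·10·9·8·7·6·5/13! = 14,820,309,504,000/6,227,020,800 = 2,380, which equals 2,380.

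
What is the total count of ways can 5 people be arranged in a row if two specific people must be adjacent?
48
Treat pair as unit: (5-1)! arrangements × 2 internal orders = 48.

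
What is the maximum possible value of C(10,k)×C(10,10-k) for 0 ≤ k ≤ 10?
63,504

Working:
C(10,k)·C(10,10-k) = C(10,k)², maximised at the centre k = 5: C(10,5)² = 63,504.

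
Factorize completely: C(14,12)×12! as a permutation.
C(14,12)×12! = [14!/(12!(2)!)]×12! = 14!/(2)! = P(14,12) = 43,589,145,600.

Answer: P(14,12)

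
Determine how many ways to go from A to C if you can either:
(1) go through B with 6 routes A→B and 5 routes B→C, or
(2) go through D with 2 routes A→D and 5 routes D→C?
40

Solution: Route via B: 6×5=30. Route via D: 2×5=10. Total: 40.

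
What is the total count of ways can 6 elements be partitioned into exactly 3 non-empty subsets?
90

Explanation: This equals S(6,3), the Stirling number of the 2nd kind.
Using the Stirling recurrence: S(n,k) = k·S(n-1,k) + S(n-1,k-1)
S(6,3) = 3·S(5,3) + S(5,2)
         = 3·25 + 15
         = 75 + 15
         = 90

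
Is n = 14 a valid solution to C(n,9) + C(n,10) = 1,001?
C(14,9) + C(14,10) = 2,002 + 1,001 = 3,003, which does not equal 1,001.
Final answer: No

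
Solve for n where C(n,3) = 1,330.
21

C(n,3) = n(n−1)(n−2)/3! is increasing in n, and n(n−1)(n−2) = 3!·1,330 = 7,980 ≈ (n−1)^3 gives n ≈ 21.0. Check: C(19,3) = 969, C(20,3) = 1,140, C(21,3) = 1,330 ✓. So n = 21.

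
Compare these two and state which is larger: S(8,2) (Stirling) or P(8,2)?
S(8,2) = 2·S(7,2) + S(7,1) = 2·63 + 1 = 127; P(8,2) = 56.

Answer: S(8,2)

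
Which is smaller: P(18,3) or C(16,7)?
P(18,3)=4,896, C(16,7)=11,440.
Final answer: P(18,3)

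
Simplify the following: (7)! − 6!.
(7)! − 6! = (7)·6! − 6! = (7−1)·6! = 6·6! = 4,320.
Final answer: 4,320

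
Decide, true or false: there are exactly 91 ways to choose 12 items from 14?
True

C(14,12) = 91.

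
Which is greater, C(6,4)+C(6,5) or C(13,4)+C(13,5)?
First=21, Second=2,002.
Final answer: C(13,4)+C(13,5)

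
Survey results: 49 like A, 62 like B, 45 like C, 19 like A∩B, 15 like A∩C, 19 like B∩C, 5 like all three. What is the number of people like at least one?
|A∪B∪C| = 49+62+45-19-15-19+5 = 108.
Final answer: 108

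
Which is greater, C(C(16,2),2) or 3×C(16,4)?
C(C(16,2),2)

Solution: C(C(16,2),2)=7,140, 3×C(16,4)=5,460.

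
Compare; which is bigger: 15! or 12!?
15!

Reasoning: 15!=1,307,674,368,000, 12!=479,001,600. 15! > 12!.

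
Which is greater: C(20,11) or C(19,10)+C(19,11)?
Equal

Reasoning: By Pascal's identity: C(20,11) = C(19,10)+C(19,11) = 167,960. Equal.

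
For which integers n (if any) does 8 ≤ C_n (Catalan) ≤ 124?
4, 5

Explanation: C_3=5; C_4=14; C_5=42; C_6=132. So valid n = 4, 5.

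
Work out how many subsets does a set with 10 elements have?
1,024

Working:
Each element can be included or excluded: 2^10 = 1,024.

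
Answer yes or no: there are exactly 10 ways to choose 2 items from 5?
Yes

Solution: C(5,2) = 10.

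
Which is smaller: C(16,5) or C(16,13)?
C(16,5)=4,368, C(16,13)=560.
Final answer: C(16,13)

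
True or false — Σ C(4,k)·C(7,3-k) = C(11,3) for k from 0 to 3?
True

Vandermonde's identity gives C(11,3) = 165; RHS C(11,3) = 165.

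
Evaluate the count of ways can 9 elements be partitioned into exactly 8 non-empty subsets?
This equals S(9,8), the Stirling number of the 2nd kind.
Using the Stirling recurrence: S(n,k) = k·S(n-1,k) + S(n-1,k-1)
S(9,8) = 8·S(8,8) + S(8,7)
         = 8·1 + 28
         = 8 + 28
         = 36
Final answer: 36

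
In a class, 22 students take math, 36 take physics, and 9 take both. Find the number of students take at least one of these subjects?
49

Solution: |A∪B| = |A|+|B|-|A∩B| = 22+36-9 = 49.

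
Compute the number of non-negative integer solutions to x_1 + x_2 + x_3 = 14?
120

Solution: C(14+3-1, 3-1) = 120.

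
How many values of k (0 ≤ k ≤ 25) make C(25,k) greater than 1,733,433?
Row 25 is unimodal and symmetric about k=25/2. C(25,8)=1,081,575 ≤ 1,733,433; C(25,9)=2,042,975 > 1,733,433; by symmetry C(25,k) > 1,733,433 for k = 9..16. That's 16 - 9 + 1 = 8 values.
Final answer: 8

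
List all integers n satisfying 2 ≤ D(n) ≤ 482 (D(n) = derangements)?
3, 4, 5, 6
Using D(n) = (n−1)[D(n−1) + D(n−2)] with D(1)=0, D(2)=1: D(2)=1; D(3)=2; D(4)=9; D(5)=44; D(6)=265; D(7)=1,854. So valid n = 3, 4, 5, 6.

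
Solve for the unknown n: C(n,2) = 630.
36

Working:
C(n,2) = n(n−1)/2! is increasing in n, and n(n−1) = 2!·630 = 1,260 ≈ (n−0.5)^2 gives n ≈ 36.0. Check: C(34,2) = 561, C(35,2) = 595, C(36,2) = 630 ✓. So n = 36.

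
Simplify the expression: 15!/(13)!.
This equals 15×14 = 210.
Final answer: 210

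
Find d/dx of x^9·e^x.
(9x^8 + x^9)e^x

Product rule: d/dx[x^9]·e^x + x^9·d/dx[e^x] = 9x^{8}e^x + x^9e^x.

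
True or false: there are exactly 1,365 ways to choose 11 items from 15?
True
C(15,11) = 1,365.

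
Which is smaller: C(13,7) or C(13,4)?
C(13,4)

Reasoning: C(13,7)=1,716, C(13,4)=715.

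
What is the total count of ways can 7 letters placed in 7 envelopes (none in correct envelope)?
1,854
Using D(n) = (n-1)[D(n-1) + D(n-2)]:
D(7) = (7-1) × [D(6) + D(5)]
      = 6 × [265 + 44]
      = 6 × 309
      = 1,854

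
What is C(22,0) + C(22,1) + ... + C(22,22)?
4,194,304

Explanation: Sum of binomial coefficients = 2^22 = 4,194,304.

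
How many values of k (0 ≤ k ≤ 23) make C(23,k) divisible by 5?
4

Solution: Checking C(23,k) mod 5 for k = 0..23: divisible at k = 4, 9, 14, 19. That's 4 values.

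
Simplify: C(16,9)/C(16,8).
8/9

Reasoning: C(n,k+1)/C(n,k) = (n−k)/(k+1). Here (16−8)/(8+1) = 8/9 = 8/9.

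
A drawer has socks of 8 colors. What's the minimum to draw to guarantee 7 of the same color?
49

Reasoning: Worst case: 6 of each = 48. One more: 49.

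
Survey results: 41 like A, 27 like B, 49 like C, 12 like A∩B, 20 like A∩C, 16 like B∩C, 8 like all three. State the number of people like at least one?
77
|A∪B∪C| = 41+27+49-12-20-16+8 = 77.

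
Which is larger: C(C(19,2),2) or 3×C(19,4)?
C(C(19,2),2)=14,535, 3×C(19,4)=11,628.
Final answer: C(C(19,2),2)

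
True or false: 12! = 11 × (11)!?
False

12! = 12 × 11! = 479,001,600, but 11 × 11! = 439,084,800.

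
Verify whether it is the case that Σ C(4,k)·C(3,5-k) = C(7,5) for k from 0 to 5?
Vandermonde's identity gives C(7,5) = 21; RHS C(7,5) = 21.
Final answer: True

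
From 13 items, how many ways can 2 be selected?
C(13,2) = 13! / (2! × (13-2)!)
         = 13! / (2! × 11!)
         = 78

Answer: 78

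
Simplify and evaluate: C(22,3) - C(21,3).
210

Working:
C(22,3) - C(21,3) = C(21,2) = 210.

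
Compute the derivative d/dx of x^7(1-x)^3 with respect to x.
7x^6(1-x)^3 - 3x^7(1-x)^2

Working:
Product rule: 7x^{6}(1-x)^{3} + x^7·(-3)(1-x)^{2}.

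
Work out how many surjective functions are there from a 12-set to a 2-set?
4,094
Onto functions = 2! × S(12,2)
First compute S(12,2) via recurrence:
Using the Stirling recurrence: S(n,k) = k·S(n-1,k) + S(n-1,k-1)
S(12,2) = 2·S(11,2) + S(11,1)
         = 2·1023 + 1
         = 2046 + 1
         = 2,047
Then: 2 × 2047 = 4,094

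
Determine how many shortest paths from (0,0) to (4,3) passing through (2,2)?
18

To (2,2): C(4,2)=6. From there: C(3,2)=3. Total: 18.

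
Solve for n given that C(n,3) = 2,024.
24
C(n,3) = n(n−1)(n−2)/3! is increasing in n, and n(n−1)(n−2) = 3!·2,024 = 12,144 ≈ (n−1)^3 gives n ≈ 24.0. Check: C(22,3) = 1,540, C(23,3) = 1,771, C(24,3) = 2,024 ✓. So n = 24.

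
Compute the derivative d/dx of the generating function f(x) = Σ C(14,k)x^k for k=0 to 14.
Σ k·C(14,k)x^(k-1) for k=1 to 14

Working:
Term-by-term differentiation gives Σ k·C(14,k)x^{k-1} for k=1 to 14.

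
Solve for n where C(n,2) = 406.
29

Explanation: C(n,2) = n(n−1)/2! is increasing in n, and n(n−1) = 2!·406 = 812 ≈ (n−0.5)^2 gives n ≈ 29.0. Check: C(27,2) = 351, C(28,2) = 378, C(29,2) = 406 ✓. So n = 29.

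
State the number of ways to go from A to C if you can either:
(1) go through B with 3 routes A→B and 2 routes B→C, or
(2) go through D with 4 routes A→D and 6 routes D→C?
30
Route via B: 3×2=6. Route via D: 4×6=24. Total: 30.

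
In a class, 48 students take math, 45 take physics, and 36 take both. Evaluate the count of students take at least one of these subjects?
|A∪B| = |A|+|B|-|A∩B| = 48+45-36 = 57.

Answer: 57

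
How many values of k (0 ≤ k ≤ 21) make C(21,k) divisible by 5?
12

Explanation: Checking C(21,k) mod 5 for k = 0..21: divisible at k = 2, 3, 4, 7, 8, 9, 12, 13, 14, 17, 18, 19. That's 12 values.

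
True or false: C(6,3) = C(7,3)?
LHS = C(6,3) = 20; RHS = C(7,3) = 35. 20 ≠ 35, so the statement does not hold.
Final answer: False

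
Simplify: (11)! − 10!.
36,288,000

Working:
(11)! − 10! = (11)·10! − 10! = (11−1)·10! = 10·10! = 36,288,000.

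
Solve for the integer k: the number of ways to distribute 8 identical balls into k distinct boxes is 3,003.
7

Reasoning: Stars and bars: the count is C(8+k−1, k−1), increasing in k. k=5: C(12,4) = 495, k=6: C(13,5) = 1,287, k=7: C(14,6) = 3,003 ✓. So k = 7.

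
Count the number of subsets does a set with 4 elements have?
16

Reasoning: Each element can be included or excluded: 2^4 = 16.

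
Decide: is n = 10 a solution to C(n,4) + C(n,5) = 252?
No
C(10,4) + C(10,5) = 210 + 252 = 462, which does not equal 252.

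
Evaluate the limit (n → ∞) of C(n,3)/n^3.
1/6

Solution: C(n,3) ≈ n^3/3! for large n. Limit = 1/3! = 1/6.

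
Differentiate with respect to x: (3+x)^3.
3(3+x)^2

Using the power rule: d/dx (3+x)^3 = 3(3+x)^{2}.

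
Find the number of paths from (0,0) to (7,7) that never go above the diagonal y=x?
429

Counted by the Catalan number C_7: C_7 = C(14,7)/(7+1) = 3,432/8 = 429.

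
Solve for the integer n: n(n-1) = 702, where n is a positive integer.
27
n² − n − 702 = 0, so n = (1 ± √(1 + 4·702))/2 = (1 ± √2,809)/2 = (1 ± 53)/2, i.e. n = 27 or n = -26. Taking the positive root, n = 27 (check: 27×26 = 702).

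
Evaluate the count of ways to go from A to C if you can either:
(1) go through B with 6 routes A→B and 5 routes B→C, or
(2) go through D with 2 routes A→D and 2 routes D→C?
34

Route via B: 6×5=30. Route via D: 2×2=4. Total: 34.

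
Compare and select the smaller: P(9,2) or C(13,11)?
P(9,2)

Explanation: P(9,2)=72, C(13,11)=78.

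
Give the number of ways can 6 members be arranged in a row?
720

Working:
Arrangements of 6 distinct objects: 6! = 720.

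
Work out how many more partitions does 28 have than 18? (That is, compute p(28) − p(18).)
3,333

Pentagonal recurrence p(n) = p(n−1) + p(n−2) − p(n−5) − p(n−7) + …: p(28) = p(27) + p(26) − p(23) − p(21) + p(16) + p(13) − p(6) − p(2) = 3,010 + 2,436 − 1,255 − 792 + 231 + 101 − 11 − 2 = 3,718.
p(18) = p(17) + p(16) − p(13) − p(11) + p(6) + p(3) = 297 + 231 − 101 − 56 + 11 + 3 = 385.
Difference = 3,718 − 385 = 3,333.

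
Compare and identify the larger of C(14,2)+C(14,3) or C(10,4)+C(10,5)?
C(10,4)+C(10,5)

Working:
First=455, Second=462.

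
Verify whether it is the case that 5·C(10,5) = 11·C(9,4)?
False

Reasoning: Absorption identity k·C(n,k) = n·C(n-1,k-1). LHS = 5·252 = 1,260; RHS = 11·126 = 1,386.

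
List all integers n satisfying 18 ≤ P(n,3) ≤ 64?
4, 5
P(3,3)=6; P(4,3)=24; P(5,3)=60; P(6,3)=120. So valid n = 4, 5.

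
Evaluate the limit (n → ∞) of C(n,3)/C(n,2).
∞

C(n,3)/C(n,2) = (n-2)/3 → ∞ as n → ∞.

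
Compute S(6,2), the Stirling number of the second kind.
31

Solution: Using the Stirling recurrence: S(n,k) = k·S(n-1,k) + S(n-1,k-1)
S(6,2) = 2·S(5,2) + S(5,1)
         = 2·15 + 1
         = 30 + 1
         = 31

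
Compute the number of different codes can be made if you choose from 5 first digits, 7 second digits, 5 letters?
175

Reasoning: By the multiplication principle: 5 × 7 × 5 = 175.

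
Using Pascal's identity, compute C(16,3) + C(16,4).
C(16,3) + C(16,4) = C(17,4) = 2,380.
Final answer: 2,380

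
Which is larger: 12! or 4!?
12!
12!=479,001,600, 4!=24. 12! > 4!.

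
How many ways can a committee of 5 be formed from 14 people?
2,002

Reasoning: C(14,5) = 14! / (5! × (14-5)!)
         = 14! / (5! × 9!)
         = 2,002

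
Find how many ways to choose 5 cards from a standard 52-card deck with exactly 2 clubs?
712,842

13 clubs and 39 non-clubs: C(13,2) × C(39,3) = 78 × 9139 = 712,842.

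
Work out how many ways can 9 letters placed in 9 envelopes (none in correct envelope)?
133,496
Using D(n) = (n-1)[D(n-1) + D(n-2)]:
D(9) = (9-1) × [D(8) + D(7)]
      = 8 × [14833 + 1854]
      = 8 × 16687
      = 133,496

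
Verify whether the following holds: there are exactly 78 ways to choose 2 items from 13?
True
C(13,2) = 78.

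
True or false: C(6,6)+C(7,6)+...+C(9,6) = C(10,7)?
True

Explanation: Hockey stick identity gives Σ = C(10,7) = 120; RHS C(10,7) = 120.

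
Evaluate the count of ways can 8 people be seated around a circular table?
5,040

Solution: Circular arrangements: (8-1)! = 5,040.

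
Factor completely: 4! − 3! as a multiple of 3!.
4! − 3! = 4·3! − 3! = (4 − 1)·3! = 3 × 3! = 18.

Answer: 3 × 3! = 18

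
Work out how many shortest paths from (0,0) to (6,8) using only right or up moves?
Choose 6 rights from 14 moves: C(14,6) = 3,003.

Answer: 3,003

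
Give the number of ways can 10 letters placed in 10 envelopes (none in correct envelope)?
Using D(n) = (n-1)[D(n-1) + D(n-2)]:
D(10) = (10-1) × [D(9) + D(8)]
      = 9 × [133496 + 14833]
      = 9 × 148329
      = 1,334,961
Final answer: 1,334,961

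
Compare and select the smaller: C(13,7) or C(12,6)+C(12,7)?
Equal

Working:
By Pascal's identity: C(13,7) = C(12,6)+C(12,7) = 1,716. Equal.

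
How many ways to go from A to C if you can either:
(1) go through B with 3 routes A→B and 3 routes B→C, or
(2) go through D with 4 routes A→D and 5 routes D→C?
Route via B: 3×3=9. Route via D: 4×5=20. Total: 29.
Final answer: 29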